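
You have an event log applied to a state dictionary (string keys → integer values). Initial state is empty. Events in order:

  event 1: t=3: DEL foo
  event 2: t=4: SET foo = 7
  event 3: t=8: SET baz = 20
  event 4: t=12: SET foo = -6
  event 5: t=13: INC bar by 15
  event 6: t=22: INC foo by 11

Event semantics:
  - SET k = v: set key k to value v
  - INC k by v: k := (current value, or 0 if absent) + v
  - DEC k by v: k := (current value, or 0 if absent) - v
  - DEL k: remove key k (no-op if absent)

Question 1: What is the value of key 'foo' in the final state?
Track key 'foo' through all 6 events:
  event 1 (t=3: DEL foo): foo (absent) -> (absent)
  event 2 (t=4: SET foo = 7): foo (absent) -> 7
  event 3 (t=8: SET baz = 20): foo unchanged
  event 4 (t=12: SET foo = -6): foo 7 -> -6
  event 5 (t=13: INC bar by 15): foo unchanged
  event 6 (t=22: INC foo by 11): foo -6 -> 5
Final: foo = 5

Answer: 5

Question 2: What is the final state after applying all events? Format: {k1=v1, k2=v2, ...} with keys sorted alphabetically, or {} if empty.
Answer: {bar=15, baz=20, foo=5}

Derivation:
  after event 1 (t=3: DEL foo): {}
  after event 2 (t=4: SET foo = 7): {foo=7}
  after event 3 (t=8: SET baz = 20): {baz=20, foo=7}
  after event 4 (t=12: SET foo = -6): {baz=20, foo=-6}
  after event 5 (t=13: INC bar by 15): {bar=15, baz=20, foo=-6}
  after event 6 (t=22: INC foo by 11): {bar=15, baz=20, foo=5}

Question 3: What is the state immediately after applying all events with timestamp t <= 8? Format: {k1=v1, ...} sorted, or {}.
Apply events with t <= 8 (3 events):
  after event 1 (t=3: DEL foo): {}
  after event 2 (t=4: SET foo = 7): {foo=7}
  after event 3 (t=8: SET baz = 20): {baz=20, foo=7}

Answer: {baz=20, foo=7}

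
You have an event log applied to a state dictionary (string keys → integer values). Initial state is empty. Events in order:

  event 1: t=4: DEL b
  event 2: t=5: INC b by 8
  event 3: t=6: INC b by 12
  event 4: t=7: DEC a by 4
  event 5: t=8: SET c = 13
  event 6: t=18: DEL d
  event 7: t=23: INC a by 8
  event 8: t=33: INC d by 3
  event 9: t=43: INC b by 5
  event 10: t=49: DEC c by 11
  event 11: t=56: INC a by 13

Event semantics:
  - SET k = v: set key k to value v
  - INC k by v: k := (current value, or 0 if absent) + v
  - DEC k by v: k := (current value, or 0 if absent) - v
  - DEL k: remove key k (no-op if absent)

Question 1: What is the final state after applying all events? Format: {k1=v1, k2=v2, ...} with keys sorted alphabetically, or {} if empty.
  after event 1 (t=4: DEL b): {}
  after event 2 (t=5: INC b by 8): {b=8}
  after event 3 (t=6: INC b by 12): {b=20}
  after event 4 (t=7: DEC a by 4): {a=-4, b=20}
  after event 5 (t=8: SET c = 13): {a=-4, b=20, c=13}
  after event 6 (t=18: DEL d): {a=-4, b=20, c=13}
  after event 7 (t=23: INC a by 8): {a=4, b=20, c=13}
  after event 8 (t=33: INC d by 3): {a=4, b=20, c=13, d=3}
  after event 9 (t=43: INC b by 5): {a=4, b=25, c=13, d=3}
  after event 10 (t=49: DEC c by 11): {a=4, b=25, c=2, d=3}
  after event 11 (t=56: INC a by 13): {a=17, b=25, c=2, d=3}

Answer: {a=17, b=25, c=2, d=3}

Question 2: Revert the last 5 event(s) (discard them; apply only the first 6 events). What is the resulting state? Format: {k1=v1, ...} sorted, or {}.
Answer: {a=-4, b=20, c=13}

Derivation:
Keep first 6 events (discard last 5):
  after event 1 (t=4: DEL b): {}
  after event 2 (t=5: INC b by 8): {b=8}
  after event 3 (t=6: INC b by 12): {b=20}
  after event 4 (t=7: DEC a by 4): {a=-4, b=20}
  after event 5 (t=8: SET c = 13): {a=-4, b=20, c=13}
  after event 6 (t=18: DEL d): {a=-4, b=20, c=13}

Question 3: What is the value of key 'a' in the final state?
Answer: 17

Derivation:
Track key 'a' through all 11 events:
  event 1 (t=4: DEL b): a unchanged
  event 2 (t=5: INC b by 8): a unchanged
  event 3 (t=6: INC b by 12): a unchanged
  event 4 (t=7: DEC a by 4): a (absent) -> -4
  event 5 (t=8: SET c = 13): a unchanged
  event 6 (t=18: DEL d): a unchanged
  event 7 (t=23: INC a by 8): a -4 -> 4
  event 8 (t=33: INC d by 3): a unchanged
  event 9 (t=43: INC b by 5): a unchanged
  event 10 (t=49: DEC c by 11): a unchanged
  event 11 (t=56: INC a by 13): a 4 -> 17
Final: a = 17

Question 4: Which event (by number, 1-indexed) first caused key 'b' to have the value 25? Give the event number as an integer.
Answer: 9

Derivation:
Looking for first event where b becomes 25:
  event 2: b = 8
  event 3: b = 20
  event 4: b = 20
  event 5: b = 20
  event 6: b = 20
  event 7: b = 20
  event 8: b = 20
  event 9: b 20 -> 25  <-- first match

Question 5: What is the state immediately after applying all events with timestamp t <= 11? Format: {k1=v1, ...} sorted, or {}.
Answer: {a=-4, b=20, c=13}

Derivation:
Apply events with t <= 11 (5 events):
  after event 1 (t=4: DEL b): {}
  after event 2 (t=5: INC b by 8): {b=8}
  after event 3 (t=6: INC b by 12): {b=20}
  after event 4 (t=7: DEC a by 4): {a=-4, b=20}
  after event 5 (t=8: SET c = 13): {a=-4, b=20, c=13}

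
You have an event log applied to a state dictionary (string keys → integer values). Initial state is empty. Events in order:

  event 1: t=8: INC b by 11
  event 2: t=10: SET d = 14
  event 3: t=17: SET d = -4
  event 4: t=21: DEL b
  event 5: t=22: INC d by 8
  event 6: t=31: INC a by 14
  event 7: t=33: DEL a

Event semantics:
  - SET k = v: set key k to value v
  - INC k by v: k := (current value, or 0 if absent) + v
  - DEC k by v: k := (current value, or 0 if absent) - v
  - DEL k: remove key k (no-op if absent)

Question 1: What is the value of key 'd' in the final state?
Answer: 4

Derivation:
Track key 'd' through all 7 events:
  event 1 (t=8: INC b by 11): d unchanged
  event 2 (t=10: SET d = 14): d (absent) -> 14
  event 3 (t=17: SET d = -4): d 14 -> -4
  event 4 (t=21: DEL b): d unchanged
  event 5 (t=22: INC d by 8): d -4 -> 4
  event 6 (t=31: INC a by 14): d unchanged
  event 7 (t=33: DEL a): d unchanged
Final: d = 4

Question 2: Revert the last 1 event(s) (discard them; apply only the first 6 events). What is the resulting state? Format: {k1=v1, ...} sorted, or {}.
Answer: {a=14, d=4}

Derivation:
Keep first 6 events (discard last 1):
  after event 1 (t=8: INC b by 11): {b=11}
  after event 2 (t=10: SET d = 14): {b=11, d=14}
  after event 3 (t=17: SET d = -4): {b=11, d=-4}
  after event 4 (t=21: DEL b): {d=-4}
  after event 5 (t=22: INC d by 8): {d=4}
  after event 6 (t=31: INC a by 14): {a=14, d=4}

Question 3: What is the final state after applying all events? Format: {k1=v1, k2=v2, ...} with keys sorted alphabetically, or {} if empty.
Answer: {d=4}

Derivation:
  after event 1 (t=8: INC b by 11): {b=11}
  after event 2 (t=10: SET d = 14): {b=11, d=14}
  after event 3 (t=17: SET d = -4): {b=11, d=-4}
  after event 4 (t=21: DEL b): {d=-4}
  after event 5 (t=22: INC d by 8): {d=4}
  after event 6 (t=31: INC a by 14): {a=14, d=4}
  after event 7 (t=33: DEL a): {d=4}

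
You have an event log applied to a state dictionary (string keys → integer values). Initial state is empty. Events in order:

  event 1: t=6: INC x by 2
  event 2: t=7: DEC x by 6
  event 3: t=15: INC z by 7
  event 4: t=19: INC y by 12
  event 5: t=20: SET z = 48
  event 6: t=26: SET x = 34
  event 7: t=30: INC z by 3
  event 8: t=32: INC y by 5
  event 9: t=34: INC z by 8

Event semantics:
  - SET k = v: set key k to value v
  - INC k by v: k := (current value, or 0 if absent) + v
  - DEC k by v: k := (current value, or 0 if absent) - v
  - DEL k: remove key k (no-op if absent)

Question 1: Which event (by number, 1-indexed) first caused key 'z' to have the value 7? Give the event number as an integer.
Looking for first event where z becomes 7:
  event 3: z (absent) -> 7  <-- first match

Answer: 3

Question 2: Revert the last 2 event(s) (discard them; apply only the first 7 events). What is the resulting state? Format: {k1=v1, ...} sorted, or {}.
Answer: {x=34, y=12, z=51}

Derivation:
Keep first 7 events (discard last 2):
  after event 1 (t=6: INC x by 2): {x=2}
  after event 2 (t=7: DEC x by 6): {x=-4}
  after event 3 (t=15: INC z by 7): {x=-4, z=7}
  after event 4 (t=19: INC y by 12): {x=-4, y=12, z=7}
  after event 5 (t=20: SET z = 48): {x=-4, y=12, z=48}
  after event 6 (t=26: SET x = 34): {x=34, y=12, z=48}
  after event 7 (t=30: INC z by 3): {x=34, y=12, z=51}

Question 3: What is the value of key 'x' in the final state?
Track key 'x' through all 9 events:
  event 1 (t=6: INC x by 2): x (absent) -> 2
  event 2 (t=7: DEC x by 6): x 2 -> -4
  event 3 (t=15: INC z by 7): x unchanged
  event 4 (t=19: INC y by 12): x unchanged
  event 5 (t=20: SET z = 48): x unchanged
  event 6 (t=26: SET x = 34): x -4 -> 34
  event 7 (t=30: INC z by 3): x unchanged
  event 8 (t=32: INC y by 5): x unchanged
  event 9 (t=34: INC z by 8): x unchanged
Final: x = 34

Answer: 34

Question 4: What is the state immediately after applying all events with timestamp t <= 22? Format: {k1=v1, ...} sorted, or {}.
Apply events with t <= 22 (5 events):
  after event 1 (t=6: INC x by 2): {x=2}
  after event 2 (t=7: DEC x by 6): {x=-4}
  after event 3 (t=15: INC z by 7): {x=-4, z=7}
  after event 4 (t=19: INC y by 12): {x=-4, y=12, z=7}
  after event 5 (t=20: SET z = 48): {x=-4, y=12, z=48}

Answer: {x=-4, y=12, z=48}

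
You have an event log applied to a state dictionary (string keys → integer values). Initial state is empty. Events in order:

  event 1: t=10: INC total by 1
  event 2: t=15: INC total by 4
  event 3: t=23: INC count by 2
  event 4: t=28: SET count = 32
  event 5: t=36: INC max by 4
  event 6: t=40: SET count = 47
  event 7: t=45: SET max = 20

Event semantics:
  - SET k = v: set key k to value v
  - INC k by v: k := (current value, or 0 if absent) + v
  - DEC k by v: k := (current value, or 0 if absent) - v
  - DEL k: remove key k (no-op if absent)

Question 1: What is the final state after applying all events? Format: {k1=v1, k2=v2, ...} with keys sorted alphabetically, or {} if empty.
  after event 1 (t=10: INC total by 1): {total=1}
  after event 2 (t=15: INC total by 4): {total=5}
  after event 3 (t=23: INC count by 2): {count=2, total=5}
  after event 4 (t=28: SET count = 32): {count=32, total=5}
  after event 5 (t=36: INC max by 4): {count=32, max=4, total=5}
  after event 6 (t=40: SET count = 47): {count=47, max=4, total=5}
  after event 7 (t=45: SET max = 20): {count=47, max=20, total=5}

Answer: {count=47, max=20, total=5}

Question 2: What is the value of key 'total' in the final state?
Track key 'total' through all 7 events:
  event 1 (t=10: INC total by 1): total (absent) -> 1
  event 2 (t=15: INC total by 4): total 1 -> 5
  event 3 (t=23: INC count by 2): total unchanged
  event 4 (t=28: SET count = 32): total unchanged
  event 5 (t=36: INC max by 4): total unchanged
  event 6 (t=40: SET count = 47): total unchanged
  event 7 (t=45: SET max = 20): total unchanged
Final: total = 5

Answer: 5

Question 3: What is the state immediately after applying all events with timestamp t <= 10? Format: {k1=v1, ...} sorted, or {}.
Apply events with t <= 10 (1 events):
  after event 1 (t=10: INC total by 1): {total=1}

Answer: {total=1}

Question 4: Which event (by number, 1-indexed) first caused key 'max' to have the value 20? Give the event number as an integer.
Answer: 7

Derivation:
Looking for first event where max becomes 20:
  event 5: max = 4
  event 6: max = 4
  event 7: max 4 -> 20  <-- first match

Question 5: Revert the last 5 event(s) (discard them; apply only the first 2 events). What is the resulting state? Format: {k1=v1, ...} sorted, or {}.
Answer: {total=5}

Derivation:
Keep first 2 events (discard last 5):
  after event 1 (t=10: INC total by 1): {total=1}
  after event 2 (t=15: INC total by 4): {total=5}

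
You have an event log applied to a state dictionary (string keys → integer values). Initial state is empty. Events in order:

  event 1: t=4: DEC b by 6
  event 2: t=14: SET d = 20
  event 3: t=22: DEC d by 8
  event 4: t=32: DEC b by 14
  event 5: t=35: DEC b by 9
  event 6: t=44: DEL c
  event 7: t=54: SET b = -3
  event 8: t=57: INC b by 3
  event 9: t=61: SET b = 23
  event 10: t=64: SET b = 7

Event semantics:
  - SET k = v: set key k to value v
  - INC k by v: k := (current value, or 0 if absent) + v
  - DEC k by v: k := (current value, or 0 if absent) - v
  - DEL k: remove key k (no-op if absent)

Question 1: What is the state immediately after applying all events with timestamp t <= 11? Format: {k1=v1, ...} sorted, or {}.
Apply events with t <= 11 (1 events):
  after event 1 (t=4: DEC b by 6): {b=-6}

Answer: {b=-6}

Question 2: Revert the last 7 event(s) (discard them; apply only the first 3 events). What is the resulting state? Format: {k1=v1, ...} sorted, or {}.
Answer: {b=-6, d=12}

Derivation:
Keep first 3 events (discard last 7):
  after event 1 (t=4: DEC b by 6): {b=-6}
  after event 2 (t=14: SET d = 20): {b=-6, d=20}
  after event 3 (t=22: DEC d by 8): {b=-6, d=12}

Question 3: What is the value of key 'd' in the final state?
Answer: 12

Derivation:
Track key 'd' through all 10 events:
  event 1 (t=4: DEC b by 6): d unchanged
  event 2 (t=14: SET d = 20): d (absent) -> 20
  event 3 (t=22: DEC d by 8): d 20 -> 12
  event 4 (t=32: DEC b by 14): d unchanged
  event 5 (t=35: DEC b by 9): d unchanged
  event 6 (t=44: DEL c): d unchanged
  event 7 (t=54: SET b = -3): d unchanged
  event 8 (t=57: INC b by 3): d unchanged
  event 9 (t=61: SET b = 23): d unchanged
  event 10 (t=64: SET b = 7): d unchanged
Final: d = 12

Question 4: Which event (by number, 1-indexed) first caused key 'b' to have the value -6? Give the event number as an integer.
Answer: 1

Derivation:
Looking for first event where b becomes -6:
  event 1: b (absent) -> -6  <-- first match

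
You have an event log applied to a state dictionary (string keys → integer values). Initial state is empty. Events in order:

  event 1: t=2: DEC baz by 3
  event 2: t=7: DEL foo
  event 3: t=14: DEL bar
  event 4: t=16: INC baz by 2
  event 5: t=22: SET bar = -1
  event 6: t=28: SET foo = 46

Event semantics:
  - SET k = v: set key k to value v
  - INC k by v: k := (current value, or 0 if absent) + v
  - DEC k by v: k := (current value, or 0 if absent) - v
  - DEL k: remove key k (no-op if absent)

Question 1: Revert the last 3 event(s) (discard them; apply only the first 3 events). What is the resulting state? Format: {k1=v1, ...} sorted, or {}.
Keep first 3 events (discard last 3):
  after event 1 (t=2: DEC baz by 3): {baz=-3}
  after event 2 (t=7: DEL foo): {baz=-3}
  after event 3 (t=14: DEL bar): {baz=-3}

Answer: {baz=-3}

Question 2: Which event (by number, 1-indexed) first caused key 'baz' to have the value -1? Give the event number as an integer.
Looking for first event where baz becomes -1:
  event 1: baz = -3
  event 2: baz = -3
  event 3: baz = -3
  event 4: baz -3 -> -1  <-- first match

Answer: 4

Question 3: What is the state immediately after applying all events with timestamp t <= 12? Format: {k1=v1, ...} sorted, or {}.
Apply events with t <= 12 (2 events):
  after event 1 (t=2: DEC baz by 3): {baz=-3}
  after event 2 (t=7: DEL foo): {baz=-3}

Answer: {baz=-3}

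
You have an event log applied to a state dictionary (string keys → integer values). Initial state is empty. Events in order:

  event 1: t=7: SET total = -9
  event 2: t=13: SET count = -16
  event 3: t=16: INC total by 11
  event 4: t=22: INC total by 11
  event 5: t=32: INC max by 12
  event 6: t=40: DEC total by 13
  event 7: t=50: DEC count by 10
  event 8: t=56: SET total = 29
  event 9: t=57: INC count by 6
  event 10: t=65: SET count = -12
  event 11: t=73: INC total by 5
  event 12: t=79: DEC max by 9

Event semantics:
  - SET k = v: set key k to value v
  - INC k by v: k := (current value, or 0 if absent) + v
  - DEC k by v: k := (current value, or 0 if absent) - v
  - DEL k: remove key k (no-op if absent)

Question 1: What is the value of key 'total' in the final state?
Track key 'total' through all 12 events:
  event 1 (t=7: SET total = -9): total (absent) -> -9
  event 2 (t=13: SET count = -16): total unchanged
  event 3 (t=16: INC total by 11): total -9 -> 2
  event 4 (t=22: INC total by 11): total 2 -> 13
  event 5 (t=32: INC max by 12): total unchanged
  event 6 (t=40: DEC total by 13): total 13 -> 0
  event 7 (t=50: DEC count by 10): total unchanged
  event 8 (t=56: SET total = 29): total 0 -> 29
  event 9 (t=57: INC count by 6): total unchanged
  event 10 (t=65: SET count = -12): total unchanged
  event 11 (t=73: INC total by 5): total 29 -> 34
  event 12 (t=79: DEC max by 9): total unchanged
Final: total = 34

Answer: 34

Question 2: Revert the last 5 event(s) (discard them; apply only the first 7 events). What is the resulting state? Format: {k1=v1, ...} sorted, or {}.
Keep first 7 events (discard last 5):
  after event 1 (t=7: SET total = -9): {total=-9}
  after event 2 (t=13: SET count = -16): {count=-16, total=-9}
  after event 3 (t=16: INC total by 11): {count=-16, total=2}
  after event 4 (t=22: INC total by 11): {count=-16, total=13}
  after event 5 (t=32: INC max by 12): {count=-16, max=12, total=13}
  after event 6 (t=40: DEC total by 13): {count=-16, max=12, total=0}
  after event 7 (t=50: DEC count by 10): {count=-26, max=12, total=0}

Answer: {count=-26, max=12, total=0}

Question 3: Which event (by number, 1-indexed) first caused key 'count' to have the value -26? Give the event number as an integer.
Looking for first event where count becomes -26:
  event 2: count = -16
  event 3: count = -16
  event 4: count = -16
  event 5: count = -16
  event 6: count = -16
  event 7: count -16 -> -26  <-- first match

Answer: 7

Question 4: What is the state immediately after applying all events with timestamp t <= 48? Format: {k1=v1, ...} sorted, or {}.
Answer: {count=-16, max=12, total=0}

Derivation:
Apply events with t <= 48 (6 events):
  after event 1 (t=7: SET total = -9): {total=-9}
  after event 2 (t=13: SET count = -16): {count=-16, total=-9}
  after event 3 (t=16: INC total by 11): {count=-16, total=2}
  after event 4 (t=22: INC total by 11): {count=-16, total=13}
  after event 5 (t=32: INC max by 12): {count=-16, max=12, total=13}
  after event 6 (t=40: DEC total by 13): {count=-16, max=12, total=0}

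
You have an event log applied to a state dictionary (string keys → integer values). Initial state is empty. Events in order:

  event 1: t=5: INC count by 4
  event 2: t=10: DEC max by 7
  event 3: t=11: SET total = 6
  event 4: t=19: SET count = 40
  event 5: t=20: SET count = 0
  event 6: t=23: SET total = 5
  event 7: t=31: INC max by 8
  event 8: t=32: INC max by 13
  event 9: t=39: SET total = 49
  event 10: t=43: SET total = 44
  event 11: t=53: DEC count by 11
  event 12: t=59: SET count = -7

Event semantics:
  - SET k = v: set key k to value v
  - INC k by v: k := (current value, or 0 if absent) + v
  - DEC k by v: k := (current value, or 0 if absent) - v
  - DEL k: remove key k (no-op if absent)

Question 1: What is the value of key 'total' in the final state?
Answer: 44

Derivation:
Track key 'total' through all 12 events:
  event 1 (t=5: INC count by 4): total unchanged
  event 2 (t=10: DEC max by 7): total unchanged
  event 3 (t=11: SET total = 6): total (absent) -> 6
  event 4 (t=19: SET count = 40): total unchanged
  event 5 (t=20: SET count = 0): total unchanged
  event 6 (t=23: SET total = 5): total 6 -> 5
  event 7 (t=31: INC max by 8): total unchanged
  event 8 (t=32: INC max by 13): total unchanged
  event 9 (t=39: SET total = 49): total 5 -> 49
  event 10 (t=43: SET total = 44): total 49 -> 44
  event 11 (t=53: DEC count by 11): total unchanged
  event 12 (t=59: SET count = -7): total unchanged
Final: total = 44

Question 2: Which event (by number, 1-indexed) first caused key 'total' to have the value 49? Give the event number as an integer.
Answer: 9

Derivation:
Looking for first event where total becomes 49:
  event 3: total = 6
  event 4: total = 6
  event 5: total = 6
  event 6: total = 5
  event 7: total = 5
  event 8: total = 5
  event 9: total 5 -> 49  <-- first match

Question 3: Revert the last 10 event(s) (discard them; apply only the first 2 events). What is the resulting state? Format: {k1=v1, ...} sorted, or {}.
Answer: {count=4, max=-7}

Derivation:
Keep first 2 events (discard last 10):
  after event 1 (t=5: INC count by 4): {count=4}
  after event 2 (t=10: DEC max by 7): {count=4, max=-7}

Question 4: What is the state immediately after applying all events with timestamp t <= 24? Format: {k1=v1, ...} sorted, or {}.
Answer: {count=0, max=-7, total=5}

Derivation:
Apply events with t <= 24 (6 events):
  after event 1 (t=5: INC count by 4): {count=4}
  after event 2 (t=10: DEC max by 7): {count=4, max=-7}
  after event 3 (t=11: SET total = 6): {count=4, max=-7, total=6}
  after event 4 (t=19: SET count = 40): {count=40, max=-7, total=6}
  after event 5 (t=20: SET count = 0): {count=0, max=-7, total=6}
  after event 6 (t=23: SET total = 5): {count=0, max=-7, total=5}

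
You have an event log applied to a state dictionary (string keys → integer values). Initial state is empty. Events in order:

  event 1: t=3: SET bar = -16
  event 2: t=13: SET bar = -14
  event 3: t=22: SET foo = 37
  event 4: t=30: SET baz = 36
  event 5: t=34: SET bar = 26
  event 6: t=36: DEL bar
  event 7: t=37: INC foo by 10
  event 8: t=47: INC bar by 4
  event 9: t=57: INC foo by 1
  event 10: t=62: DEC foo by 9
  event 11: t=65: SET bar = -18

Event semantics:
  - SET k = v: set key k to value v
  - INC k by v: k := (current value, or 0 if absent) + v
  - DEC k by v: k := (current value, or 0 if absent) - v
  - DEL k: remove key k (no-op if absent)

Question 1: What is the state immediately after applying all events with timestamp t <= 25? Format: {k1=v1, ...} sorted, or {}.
Answer: {bar=-14, foo=37}

Derivation:
Apply events with t <= 25 (3 events):
  after event 1 (t=3: SET bar = -16): {bar=-16}
  after event 2 (t=13: SET bar = -14): {bar=-14}
  after event 3 (t=22: SET foo = 37): {bar=-14, foo=37}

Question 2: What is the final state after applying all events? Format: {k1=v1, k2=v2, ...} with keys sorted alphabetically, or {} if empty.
Answer: {bar=-18, baz=36, foo=39}

Derivation:
  after event 1 (t=3: SET bar = -16): {bar=-16}
  after event 2 (t=13: SET bar = -14): {bar=-14}
  after event 3 (t=22: SET foo = 37): {bar=-14, foo=37}
  after event 4 (t=30: SET baz = 36): {bar=-14, baz=36, foo=37}
  after event 5 (t=34: SET bar = 26): {bar=26, baz=36, foo=37}
  after event 6 (t=36: DEL bar): {baz=36, foo=37}
  after event 7 (t=37: INC foo by 10): {baz=36, foo=47}
  after event 8 (t=47: INC bar by 4): {bar=4, baz=36, foo=47}
  after event 9 (t=57: INC foo by 1): {bar=4, baz=36, foo=48}
  after event 10 (t=62: DEC foo by 9): {bar=4, baz=36, foo=39}
  after event 11 (t=65: SET bar = -18): {bar=-18, baz=36, foo=39}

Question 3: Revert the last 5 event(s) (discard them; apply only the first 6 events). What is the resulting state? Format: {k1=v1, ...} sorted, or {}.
Keep first 6 events (discard last 5):
  after event 1 (t=3: SET bar = -16): {bar=-16}
  after event 2 (t=13: SET bar = -14): {bar=-14}
  after event 3 (t=22: SET foo = 37): {bar=-14, foo=37}
  after event 4 (t=30: SET baz = 36): {bar=-14, baz=36, foo=37}
  after event 5 (t=34: SET bar = 26): {bar=26, baz=36, foo=37}
  after event 6 (t=36: DEL bar): {baz=36, foo=37}

Answer: {baz=36, foo=37}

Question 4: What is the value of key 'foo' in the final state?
Answer: 39

Derivation:
Track key 'foo' through all 11 events:
  event 1 (t=3: SET bar = -16): foo unchanged
  event 2 (t=13: SET bar = -14): foo unchanged
  event 3 (t=22: SET foo = 37): foo (absent) -> 37
  event 4 (t=30: SET baz = 36): foo unchanged
  event 5 (t=34: SET bar = 26): foo unchanged
  event 6 (t=36: DEL bar): foo unchanged
  event 7 (t=37: INC foo by 10): foo 37 -> 47
  event 8 (t=47: INC bar by 4): foo unchanged
  event 9 (t=57: INC foo by 1): foo 47 -> 48
  event 10 (t=62: DEC foo by 9): foo 48 -> 39
  event 11 (t=65: SET bar = -18): foo unchanged
Final: foo = 39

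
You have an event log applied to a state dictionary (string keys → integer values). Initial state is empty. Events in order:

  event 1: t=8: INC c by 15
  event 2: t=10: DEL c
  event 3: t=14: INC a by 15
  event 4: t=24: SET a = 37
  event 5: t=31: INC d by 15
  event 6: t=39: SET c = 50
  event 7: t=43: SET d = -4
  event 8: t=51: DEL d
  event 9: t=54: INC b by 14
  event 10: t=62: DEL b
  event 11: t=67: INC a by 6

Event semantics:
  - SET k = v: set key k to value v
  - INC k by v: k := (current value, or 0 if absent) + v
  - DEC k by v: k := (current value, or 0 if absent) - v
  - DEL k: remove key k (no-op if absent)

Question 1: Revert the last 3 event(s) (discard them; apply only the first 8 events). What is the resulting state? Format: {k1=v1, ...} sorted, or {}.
Keep first 8 events (discard last 3):
  after event 1 (t=8: INC c by 15): {c=15}
  after event 2 (t=10: DEL c): {}
  after event 3 (t=14: INC a by 15): {a=15}
  after event 4 (t=24: SET a = 37): {a=37}
  after event 5 (t=31: INC d by 15): {a=37, d=15}
  after event 6 (t=39: SET c = 50): {a=37, c=50, d=15}
  after event 7 (t=43: SET d = -4): {a=37, c=50, d=-4}
  after event 8 (t=51: DEL d): {a=37, c=50}

Answer: {a=37, c=50}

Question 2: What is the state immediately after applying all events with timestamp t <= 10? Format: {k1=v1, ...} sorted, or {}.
Answer: {}

Derivation:
Apply events with t <= 10 (2 events):
  after event 1 (t=8: INC c by 15): {c=15}
  after event 2 (t=10: DEL c): {}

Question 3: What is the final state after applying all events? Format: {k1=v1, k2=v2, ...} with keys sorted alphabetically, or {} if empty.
  after event 1 (t=8: INC c by 15): {c=15}
  after event 2 (t=10: DEL c): {}
  after event 3 (t=14: INC a by 15): {a=15}
  after event 4 (t=24: SET a = 37): {a=37}
  after event 5 (t=31: INC d by 15): {a=37, d=15}
  after event 6 (t=39: SET c = 50): {a=37, c=50, d=15}
  after event 7 (t=43: SET d = -4): {a=37, c=50, d=-4}
  after event 8 (t=51: DEL d): {a=37, c=50}
  after event 9 (t=54: INC b by 14): {a=37, b=14, c=50}
  after event 10 (t=62: DEL b): {a=37, c=50}
  after event 11 (t=67: INC a by 6): {a=43, c=50}

Answer: {a=43, c=50}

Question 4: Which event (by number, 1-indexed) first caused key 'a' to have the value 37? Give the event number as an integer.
Looking for first event where a becomes 37:
  event 3: a = 15
  event 4: a 15 -> 37  <-- first match

Answer: 4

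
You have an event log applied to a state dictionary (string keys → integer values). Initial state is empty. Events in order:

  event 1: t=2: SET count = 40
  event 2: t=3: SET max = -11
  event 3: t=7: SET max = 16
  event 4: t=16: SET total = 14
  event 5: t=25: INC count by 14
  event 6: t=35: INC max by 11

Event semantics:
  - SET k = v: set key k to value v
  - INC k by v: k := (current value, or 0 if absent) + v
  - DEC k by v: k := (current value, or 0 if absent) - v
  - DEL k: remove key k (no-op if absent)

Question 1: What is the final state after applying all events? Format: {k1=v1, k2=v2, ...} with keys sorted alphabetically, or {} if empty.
  after event 1 (t=2: SET count = 40): {count=40}
  after event 2 (t=3: SET max = -11): {count=40, max=-11}
  after event 3 (t=7: SET max = 16): {count=40, max=16}
  after event 4 (t=16: SET total = 14): {count=40, max=16, total=14}
  after event 5 (t=25: INC count by 14): {count=54, max=16, total=14}
  after event 6 (t=35: INC max by 11): {count=54, max=27, total=14}

Answer: {count=54, max=27, total=14}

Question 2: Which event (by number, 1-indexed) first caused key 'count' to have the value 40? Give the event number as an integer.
Looking for first event where count becomes 40:
  event 1: count (absent) -> 40  <-- first match

Answer: 1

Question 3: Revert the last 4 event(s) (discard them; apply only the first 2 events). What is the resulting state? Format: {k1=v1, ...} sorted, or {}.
Answer: {count=40, max=-11}

Derivation:
Keep first 2 events (discard last 4):
  after event 1 (t=2: SET count = 40): {count=40}
  after event 2 (t=3: SET max = -11): {count=40, max=-11}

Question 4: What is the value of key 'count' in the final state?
Track key 'count' through all 6 events:
  event 1 (t=2: SET count = 40): count (absent) -> 40
  event 2 (t=3: SET max = -11): count unchanged
  event 3 (t=7: SET max = 16): count unchanged
  event 4 (t=16: SET total = 14): count unchanged
  event 5 (t=25: INC count by 14): count 40 -> 54
  event 6 (t=35: INC max by 11): count unchanged
Final: count = 54

Answer: 54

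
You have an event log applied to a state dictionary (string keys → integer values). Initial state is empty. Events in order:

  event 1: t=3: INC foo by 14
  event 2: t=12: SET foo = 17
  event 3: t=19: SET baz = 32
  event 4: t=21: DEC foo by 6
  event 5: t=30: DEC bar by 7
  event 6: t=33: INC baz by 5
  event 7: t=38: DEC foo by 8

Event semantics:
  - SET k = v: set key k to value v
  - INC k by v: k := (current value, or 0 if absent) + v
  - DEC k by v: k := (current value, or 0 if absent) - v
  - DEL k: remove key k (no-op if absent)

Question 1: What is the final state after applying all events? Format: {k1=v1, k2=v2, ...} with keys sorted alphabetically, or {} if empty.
  after event 1 (t=3: INC foo by 14): {foo=14}
  after event 2 (t=12: SET foo = 17): {foo=17}
  after event 3 (t=19: SET baz = 32): {baz=32, foo=17}
  after event 4 (t=21: DEC foo by 6): {baz=32, foo=11}
  after event 5 (t=30: DEC bar by 7): {bar=-7, baz=32, foo=11}
  after event 6 (t=33: INC baz by 5): {bar=-7, baz=37, foo=11}
  after event 7 (t=38: DEC foo by 8): {bar=-7, baz=37, foo=3}

Answer: {bar=-7, baz=37, foo=3}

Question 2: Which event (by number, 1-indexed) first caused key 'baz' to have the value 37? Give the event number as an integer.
Answer: 6

Derivation:
Looking for first event where baz becomes 37:
  event 3: baz = 32
  event 4: baz = 32
  event 5: baz = 32
  event 6: baz 32 -> 37  <-- first match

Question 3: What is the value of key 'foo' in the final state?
Track key 'foo' through all 7 events:
  event 1 (t=3: INC foo by 14): foo (absent) -> 14
  event 2 (t=12: SET foo = 17): foo 14 -> 17
  event 3 (t=19: SET baz = 32): foo unchanged
  event 4 (t=21: DEC foo by 6): foo 17 -> 11
  event 5 (t=30: DEC bar by 7): foo unchanged
  event 6 (t=33: INC baz by 5): foo unchanged
  event 7 (t=38: DEC foo by 8): foo 11 -> 3
Final: foo = 3

Answer: 3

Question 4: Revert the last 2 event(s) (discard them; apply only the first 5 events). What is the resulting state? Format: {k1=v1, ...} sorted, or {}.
Answer: {bar=-7, baz=32, foo=11}

Derivation:
Keep first 5 events (discard last 2):
  after event 1 (t=3: INC foo by 14): {foo=14}
  after event 2 (t=12: SET foo = 17): {foo=17}
  after event 3 (t=19: SET baz = 32): {baz=32, foo=17}
  after event 4 (t=21: DEC foo by 6): {baz=32, foo=11}
  after event 5 (t=30: DEC bar by 7): {bar=-7, baz=32, foo=11}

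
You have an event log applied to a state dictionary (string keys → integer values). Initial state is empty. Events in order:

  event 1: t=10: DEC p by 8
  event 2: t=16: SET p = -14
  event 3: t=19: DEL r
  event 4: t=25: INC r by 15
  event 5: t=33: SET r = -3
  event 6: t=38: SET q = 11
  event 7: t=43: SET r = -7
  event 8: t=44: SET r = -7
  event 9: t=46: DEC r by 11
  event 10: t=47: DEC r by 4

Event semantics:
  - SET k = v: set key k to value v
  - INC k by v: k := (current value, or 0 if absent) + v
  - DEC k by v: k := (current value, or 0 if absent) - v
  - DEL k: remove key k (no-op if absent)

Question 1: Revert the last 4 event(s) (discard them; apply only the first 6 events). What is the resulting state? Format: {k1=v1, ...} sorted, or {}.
Keep first 6 events (discard last 4):
  after event 1 (t=10: DEC p by 8): {p=-8}
  after event 2 (t=16: SET p = -14): {p=-14}
  after event 3 (t=19: DEL r): {p=-14}
  after event 4 (t=25: INC r by 15): {p=-14, r=15}
  after event 5 (t=33: SET r = -3): {p=-14, r=-3}
  after event 6 (t=38: SET q = 11): {p=-14, q=11, r=-3}

Answer: {p=-14, q=11, r=-3}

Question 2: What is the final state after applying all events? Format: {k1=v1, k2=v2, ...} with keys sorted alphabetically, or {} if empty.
  after event 1 (t=10: DEC p by 8): {p=-8}
  after event 2 (t=16: SET p = -14): {p=-14}
  after event 3 (t=19: DEL r): {p=-14}
  after event 4 (t=25: INC r by 15): {p=-14, r=15}
  after event 5 (t=33: SET r = -3): {p=-14, r=-3}
  after event 6 (t=38: SET q = 11): {p=-14, q=11, r=-3}
  after event 7 (t=43: SET r = -7): {p=-14, q=11, r=-7}
  after event 8 (t=44: SET r = -7): {p=-14, q=11, r=-7}
  after event 9 (t=46: DEC r by 11): {p=-14, q=11, r=-18}
  after event 10 (t=47: DEC r by 4): {p=-14, q=11, r=-22}

Answer: {p=-14, q=11, r=-22}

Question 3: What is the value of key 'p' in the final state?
Track key 'p' through all 10 events:
  event 1 (t=10: DEC p by 8): p (absent) -> -8
  event 2 (t=16: SET p = -14): p -8 -> -14
  event 3 (t=19: DEL r): p unchanged
  event 4 (t=25: INC r by 15): p unchanged
  event 5 (t=33: SET r = -3): p unchanged
  event 6 (t=38: SET q = 11): p unchanged
  event 7 (t=43: SET r = -7): p unchanged
  event 8 (t=44: SET r = -7): p unchanged
  event 9 (t=46: DEC r by 11): p unchanged
  event 10 (t=47: DEC r by 4): p unchanged
Final: p = -14

Answer: -14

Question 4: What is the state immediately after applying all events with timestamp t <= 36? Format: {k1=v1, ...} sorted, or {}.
Apply events with t <= 36 (5 events):
  after event 1 (t=10: DEC p by 8): {p=-8}
  after event 2 (t=16: SET p = -14): {p=-14}
  after event 3 (t=19: DEL r): {p=-14}
  after event 4 (t=25: INC r by 15): {p=-14, r=15}
  after event 5 (t=33: SET r = -3): {p=-14, r=-3}

Answer: {p=-14, r=-3}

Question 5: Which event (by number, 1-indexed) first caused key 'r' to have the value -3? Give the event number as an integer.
Looking for first event where r becomes -3:
  event 4: r = 15
  event 5: r 15 -> -3  <-- first match

Answer: 5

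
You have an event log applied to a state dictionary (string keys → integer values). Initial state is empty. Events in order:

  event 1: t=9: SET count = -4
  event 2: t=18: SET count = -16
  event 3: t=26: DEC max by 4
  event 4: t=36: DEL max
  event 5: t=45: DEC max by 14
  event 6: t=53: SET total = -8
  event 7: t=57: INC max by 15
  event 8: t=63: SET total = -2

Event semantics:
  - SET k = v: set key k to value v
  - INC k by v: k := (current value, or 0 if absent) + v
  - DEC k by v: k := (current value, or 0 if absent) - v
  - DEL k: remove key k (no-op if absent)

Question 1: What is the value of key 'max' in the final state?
Answer: 1

Derivation:
Track key 'max' through all 8 events:
  event 1 (t=9: SET count = -4): max unchanged
  event 2 (t=18: SET count = -16): max unchanged
  event 3 (t=26: DEC max by 4): max (absent) -> -4
  event 4 (t=36: DEL max): max -4 -> (absent)
  event 5 (t=45: DEC max by 14): max (absent) -> -14
  event 6 (t=53: SET total = -8): max unchanged
  event 7 (t=57: INC max by 15): max -14 -> 1
  event 8 (t=63: SET total = -2): max unchanged
Final: max = 1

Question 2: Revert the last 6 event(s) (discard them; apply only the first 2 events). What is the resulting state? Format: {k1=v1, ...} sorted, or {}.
Answer: {count=-16}

Derivation:
Keep first 2 events (discard last 6):
  after event 1 (t=9: SET count = -4): {count=-4}
  after event 2 (t=18: SET count = -16): {count=-16}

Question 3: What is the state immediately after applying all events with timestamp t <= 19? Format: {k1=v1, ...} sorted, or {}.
Apply events with t <= 19 (2 events):
  after event 1 (t=9: SET count = -4): {count=-4}
  after event 2 (t=18: SET count = -16): {count=-16}

Answer: {count=-16}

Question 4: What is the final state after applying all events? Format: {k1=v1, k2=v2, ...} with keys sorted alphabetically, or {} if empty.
  after event 1 (t=9: SET count = -4): {count=-4}
  after event 2 (t=18: SET count = -16): {count=-16}
  after event 3 (t=26: DEC max by 4): {count=-16, max=-4}
  after event 4 (t=36: DEL max): {count=-16}
  after event 5 (t=45: DEC max by 14): {count=-16, max=-14}
  after event 6 (t=53: SET total = -8): {count=-16, max=-14, total=-8}
  after event 7 (t=57: INC max by 15): {count=-16, max=1, total=-8}
  after event 8 (t=63: SET total = -2): {count=-16, max=1, total=-2}

Answer: {count=-16, max=1, total=-2}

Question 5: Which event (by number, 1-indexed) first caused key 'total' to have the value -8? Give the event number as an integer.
Looking for first event where total becomes -8:
  event 6: total (absent) -> -8  <-- first match

Answer: 6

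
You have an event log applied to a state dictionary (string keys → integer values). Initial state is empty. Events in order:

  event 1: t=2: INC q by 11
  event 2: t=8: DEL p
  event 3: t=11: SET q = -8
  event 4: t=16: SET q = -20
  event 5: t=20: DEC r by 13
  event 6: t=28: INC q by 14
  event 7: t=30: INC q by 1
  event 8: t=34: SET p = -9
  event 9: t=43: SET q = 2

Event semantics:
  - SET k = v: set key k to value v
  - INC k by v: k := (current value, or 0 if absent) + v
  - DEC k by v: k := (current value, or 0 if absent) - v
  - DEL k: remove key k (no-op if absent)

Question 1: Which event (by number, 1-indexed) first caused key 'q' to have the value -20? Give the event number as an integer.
Looking for first event where q becomes -20:
  event 1: q = 11
  event 2: q = 11
  event 3: q = -8
  event 4: q -8 -> -20  <-- first match

Answer: 4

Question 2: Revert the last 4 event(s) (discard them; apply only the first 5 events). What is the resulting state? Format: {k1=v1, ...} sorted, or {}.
Answer: {q=-20, r=-13}

Derivation:
Keep first 5 events (discard last 4):
  after event 1 (t=2: INC q by 11): {q=11}
  after event 2 (t=8: DEL p): {q=11}
  after event 3 (t=11: SET q = -8): {q=-8}
  after event 4 (t=16: SET q = -20): {q=-20}
  after event 5 (t=20: DEC r by 13): {q=-20, r=-13}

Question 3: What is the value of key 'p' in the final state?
Answer: -9

Derivation:
Track key 'p' through all 9 events:
  event 1 (t=2: INC q by 11): p unchanged
  event 2 (t=8: DEL p): p (absent) -> (absent)
  event 3 (t=11: SET q = -8): p unchanged
  event 4 (t=16: SET q = -20): p unchanged
  event 5 (t=20: DEC r by 13): p unchanged
  event 6 (t=28: INC q by 14): p unchanged
  event 7 (t=30: INC q by 1): p unchanged
  event 8 (t=34: SET p = -9): p (absent) -> -9
  event 9 (t=43: SET q = 2): p unchanged
Final: p = -9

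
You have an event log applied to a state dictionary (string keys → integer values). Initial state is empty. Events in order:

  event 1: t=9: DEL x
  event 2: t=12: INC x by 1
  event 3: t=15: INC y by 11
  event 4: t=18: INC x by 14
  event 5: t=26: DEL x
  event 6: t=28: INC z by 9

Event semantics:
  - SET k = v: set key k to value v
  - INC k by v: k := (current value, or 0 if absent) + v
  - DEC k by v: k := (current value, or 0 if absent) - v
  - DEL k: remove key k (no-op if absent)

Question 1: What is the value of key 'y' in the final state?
Track key 'y' through all 6 events:
  event 1 (t=9: DEL x): y unchanged
  event 2 (t=12: INC x by 1): y unchanged
  event 3 (t=15: INC y by 11): y (absent) -> 11
  event 4 (t=18: INC x by 14): y unchanged
  event 5 (t=26: DEL x): y unchanged
  event 6 (t=28: INC z by 9): y unchanged
Final: y = 11

Answer: 11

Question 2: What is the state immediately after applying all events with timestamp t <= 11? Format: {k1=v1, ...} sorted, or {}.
Answer: {}

Derivation:
Apply events with t <= 11 (1 events):
  after event 1 (t=9: DEL x): {}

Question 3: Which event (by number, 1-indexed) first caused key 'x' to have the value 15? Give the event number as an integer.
Answer: 4

Derivation:
Looking for first event where x becomes 15:
  event 2: x = 1
  event 3: x = 1
  event 4: x 1 -> 15  <-- first match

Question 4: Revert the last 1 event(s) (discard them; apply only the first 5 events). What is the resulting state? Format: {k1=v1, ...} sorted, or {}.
Keep first 5 events (discard last 1):
  after event 1 (t=9: DEL x): {}
  after event 2 (t=12: INC x by 1): {x=1}
  after event 3 (t=15: INC y by 11): {x=1, y=11}
  after event 4 (t=18: INC x by 14): {x=15, y=11}
  after event 5 (t=26: DEL x): {y=11}

Answer: {y=11}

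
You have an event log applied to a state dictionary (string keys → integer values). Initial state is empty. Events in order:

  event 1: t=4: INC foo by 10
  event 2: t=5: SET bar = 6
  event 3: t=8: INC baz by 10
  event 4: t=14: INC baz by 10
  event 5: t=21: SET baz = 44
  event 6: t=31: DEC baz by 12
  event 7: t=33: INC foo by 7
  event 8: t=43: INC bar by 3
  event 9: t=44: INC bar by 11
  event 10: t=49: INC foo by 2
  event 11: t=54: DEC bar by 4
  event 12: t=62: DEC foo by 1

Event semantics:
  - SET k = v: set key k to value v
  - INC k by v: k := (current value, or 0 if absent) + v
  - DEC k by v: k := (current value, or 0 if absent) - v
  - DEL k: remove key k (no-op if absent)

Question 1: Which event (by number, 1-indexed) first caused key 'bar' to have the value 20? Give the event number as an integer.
Answer: 9

Derivation:
Looking for first event where bar becomes 20:
  event 2: bar = 6
  event 3: bar = 6
  event 4: bar = 6
  event 5: bar = 6
  event 6: bar = 6
  event 7: bar = 6
  event 8: bar = 9
  event 9: bar 9 -> 20  <-- first match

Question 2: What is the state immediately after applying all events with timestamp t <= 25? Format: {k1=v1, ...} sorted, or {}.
Apply events with t <= 25 (5 events):
  after event 1 (t=4: INC foo by 10): {foo=10}
  after event 2 (t=5: SET bar = 6): {bar=6, foo=10}
  after event 3 (t=8: INC baz by 10): {bar=6, baz=10, foo=10}
  after event 4 (t=14: INC baz by 10): {bar=6, baz=20, foo=10}
  after event 5 (t=21: SET baz = 44): {bar=6, baz=44, foo=10}

Answer: {bar=6, baz=44, foo=10}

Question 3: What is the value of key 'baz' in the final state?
Track key 'baz' through all 12 events:
  event 1 (t=4: INC foo by 10): baz unchanged
  event 2 (t=5: SET bar = 6): baz unchanged
  event 3 (t=8: INC baz by 10): baz (absent) -> 10
  event 4 (t=14: INC baz by 10): baz 10 -> 20
  event 5 (t=21: SET baz = 44): baz 20 -> 44
  event 6 (t=31: DEC baz by 12): baz 44 -> 32
  event 7 (t=33: INC foo by 7): baz unchanged
  event 8 (t=43: INC bar by 3): baz unchanged
  event 9 (t=44: INC bar by 11): baz unchanged
  event 10 (t=49: INC foo by 2): baz unchanged
  event 11 (t=54: DEC bar by 4): baz unchanged
  event 12 (t=62: DEC foo by 1): baz unchanged
Final: baz = 32

Answer: 32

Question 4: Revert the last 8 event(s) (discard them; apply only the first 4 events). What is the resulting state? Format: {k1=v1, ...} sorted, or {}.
Answer: {bar=6, baz=20, foo=10}

Derivation:
Keep first 4 events (discard last 8):
  after event 1 (t=4: INC foo by 10): {foo=10}
  after event 2 (t=5: SET bar = 6): {bar=6, foo=10}
  after event 3 (t=8: INC baz by 10): {bar=6, baz=10, foo=10}
  after event 4 (t=14: INC baz by 10): {bar=6, baz=20, foo=10}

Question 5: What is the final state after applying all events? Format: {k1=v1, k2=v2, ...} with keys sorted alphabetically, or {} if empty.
Answer: {bar=16, baz=32, foo=18}

Derivation:
  after event 1 (t=4: INC foo by 10): {foo=10}
  after event 2 (t=5: SET bar = 6): {bar=6, foo=10}
  after event 3 (t=8: INC baz by 10): {bar=6, baz=10, foo=10}
  after event 4 (t=14: INC baz by 10): {bar=6, baz=20, foo=10}
  after event 5 (t=21: SET baz = 44): {bar=6, baz=44, foo=10}
  after event 6 (t=31: DEC baz by 12): {bar=6, baz=32, foo=10}
  after event 7 (t=33: INC foo by 7): {bar=6, baz=32, foo=17}
  after event 8 (t=43: INC bar by 3): {bar=9, baz=32, foo=17}
  after event 9 (t=44: INC bar by 11): {bar=20, baz=32, foo=17}
  after event 10 (t=49: INC foo by 2): {bar=20, baz=32, foo=19}
  after event 11 (t=54: DEC bar by 4): {bar=16, baz=32, foo=19}
  after event 12 (t=62: DEC foo by 1): {bar=16, baz=32, foo=18}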